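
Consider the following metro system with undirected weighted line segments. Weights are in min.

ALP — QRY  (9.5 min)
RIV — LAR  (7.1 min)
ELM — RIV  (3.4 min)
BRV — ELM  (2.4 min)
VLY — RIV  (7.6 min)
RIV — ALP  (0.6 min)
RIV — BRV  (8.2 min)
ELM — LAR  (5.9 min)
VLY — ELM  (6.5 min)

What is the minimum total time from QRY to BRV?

15.9 min

Compare a few routes:
QRY - ALP - RIV - BRV: 9.5+0.6+8.2 = 18.3
QRY - ALP - RIV - VLY - ELM - BRV: 9.5+0.6+7.6+6.5+2.4 = 26.6
QRY - ALP - RIV - ELM - BRV: 9.5+0.6+3.4+2.4 = 15.9
QRY - ALP - RIV - LAR - ELM - BRV: 9.5+0.6+7.1+5.9+2.4 = 25.5
Cheapest is QRY - ALP - RIV - ELM - BRV at 15.9 min.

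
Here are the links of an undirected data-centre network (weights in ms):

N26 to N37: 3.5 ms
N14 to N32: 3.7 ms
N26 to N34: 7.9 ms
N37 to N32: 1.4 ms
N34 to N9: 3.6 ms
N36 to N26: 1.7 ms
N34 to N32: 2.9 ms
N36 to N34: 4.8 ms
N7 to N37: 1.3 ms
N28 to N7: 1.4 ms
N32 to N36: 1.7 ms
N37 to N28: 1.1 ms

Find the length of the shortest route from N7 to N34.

Running Dijkstra from N7:
N7: 0
N37: 1.3  (via N7)
N28: 1.4  (via N7)
N32: 2.7  (via N37)
N36: 4.4  (via N32)
N26: 4.8  (via N37)
N34: 5.6  (via N32)
Shortest route: N7–N37–N32–N34 = 5.6 ms.

5.6 ms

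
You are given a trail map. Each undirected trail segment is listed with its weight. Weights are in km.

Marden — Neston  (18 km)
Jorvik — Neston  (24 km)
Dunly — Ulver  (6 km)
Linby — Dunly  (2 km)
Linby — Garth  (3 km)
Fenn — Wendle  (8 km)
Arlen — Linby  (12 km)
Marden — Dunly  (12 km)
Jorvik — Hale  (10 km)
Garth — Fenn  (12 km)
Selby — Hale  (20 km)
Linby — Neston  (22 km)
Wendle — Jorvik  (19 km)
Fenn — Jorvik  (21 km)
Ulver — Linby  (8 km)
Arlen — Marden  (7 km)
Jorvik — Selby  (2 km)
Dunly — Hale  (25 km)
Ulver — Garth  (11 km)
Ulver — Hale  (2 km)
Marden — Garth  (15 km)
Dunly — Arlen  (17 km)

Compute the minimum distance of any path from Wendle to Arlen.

35 km

Compare a few routes:
Wendle–Fenn–Garth–Linby–Arlen: 8+12+3+12 = 35
Wendle–Fenn–Garth–Linby–Dunly–Arlen: 8+12+3+2+17 = 42
The minimum is 35 km via Wendle–Fenn–Garth–Linby–Arlen.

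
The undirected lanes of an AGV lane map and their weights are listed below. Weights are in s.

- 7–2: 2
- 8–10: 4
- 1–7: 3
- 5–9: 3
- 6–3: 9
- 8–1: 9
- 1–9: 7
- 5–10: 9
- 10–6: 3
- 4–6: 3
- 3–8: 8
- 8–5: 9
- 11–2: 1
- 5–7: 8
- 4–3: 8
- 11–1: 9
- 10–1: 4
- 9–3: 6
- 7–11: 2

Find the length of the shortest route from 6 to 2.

12 s

Shortest distances from 6:
6: 0
4: 3  (via 6)
10: 3  (via 6)
1: 7  (via 10)
8: 7  (via 10)
3: 9  (via 6)
7: 10  (via 1)
2: 12  (via 7)
Shortest route: 6–10–1–7–2 = 12 s.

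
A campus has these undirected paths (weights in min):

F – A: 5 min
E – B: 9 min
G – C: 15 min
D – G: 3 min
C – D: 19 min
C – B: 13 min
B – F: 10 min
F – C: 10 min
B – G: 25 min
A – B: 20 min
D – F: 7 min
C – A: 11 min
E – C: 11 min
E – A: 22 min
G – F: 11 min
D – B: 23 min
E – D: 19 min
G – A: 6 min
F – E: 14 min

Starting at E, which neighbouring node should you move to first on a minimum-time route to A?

Candidate routes:
E - C - A: 11+11 = 22
E - B - F - A: 9+10+5 = 24
E - A: 22 = 22
E - F - A: 14+5 = 19
The minimum is 19 min via E - F - A.
So from E the first move is to F.

F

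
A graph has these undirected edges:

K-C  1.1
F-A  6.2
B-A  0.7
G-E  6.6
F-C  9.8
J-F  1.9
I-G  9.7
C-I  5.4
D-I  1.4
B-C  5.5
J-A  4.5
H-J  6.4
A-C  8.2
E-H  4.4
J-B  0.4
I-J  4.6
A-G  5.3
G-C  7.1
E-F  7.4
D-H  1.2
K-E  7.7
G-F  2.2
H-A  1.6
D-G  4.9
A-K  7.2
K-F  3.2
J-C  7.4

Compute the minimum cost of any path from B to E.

6.7

Compare a few routes:
B–A–H–E: 0.7+1.6+4.4 = 6.7
B–J–A–H–E: 0.4+4.5+1.6+4.4 = 10.9
B–J–F–E: 0.4+1.9+7.4 = 9.7
Cheapest is B–A–H–E at 6.7.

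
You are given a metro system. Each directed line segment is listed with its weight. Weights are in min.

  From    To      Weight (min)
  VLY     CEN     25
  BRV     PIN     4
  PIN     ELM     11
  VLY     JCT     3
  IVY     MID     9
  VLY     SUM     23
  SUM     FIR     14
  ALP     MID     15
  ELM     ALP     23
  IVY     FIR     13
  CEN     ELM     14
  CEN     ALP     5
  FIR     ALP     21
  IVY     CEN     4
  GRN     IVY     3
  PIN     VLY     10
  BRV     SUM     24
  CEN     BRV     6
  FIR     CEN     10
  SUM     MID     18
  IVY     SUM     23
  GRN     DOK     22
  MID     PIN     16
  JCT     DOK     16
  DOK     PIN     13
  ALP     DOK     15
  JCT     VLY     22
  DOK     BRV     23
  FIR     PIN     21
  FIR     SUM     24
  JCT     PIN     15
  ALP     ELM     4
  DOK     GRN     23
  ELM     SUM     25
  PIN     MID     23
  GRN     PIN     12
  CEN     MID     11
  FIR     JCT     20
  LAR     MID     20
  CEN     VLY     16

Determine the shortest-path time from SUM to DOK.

44 min

Settle nodes by increasing distance from SUM:
SUM: 0
FIR: 14  (via SUM)
MID: 18  (via SUM)
CEN: 24  (via FIR)
ALP: 29  (via CEN)
BRV: 30  (via CEN)
ELM: 33  (via ALP)
JCT: 34  (via FIR)
PIN: 34  (via MID)
VLY: 40  (via CEN)
DOK: 44  (via ALP)
Shortest route: SUM–FIR–CEN–ALP–DOK = 44 min.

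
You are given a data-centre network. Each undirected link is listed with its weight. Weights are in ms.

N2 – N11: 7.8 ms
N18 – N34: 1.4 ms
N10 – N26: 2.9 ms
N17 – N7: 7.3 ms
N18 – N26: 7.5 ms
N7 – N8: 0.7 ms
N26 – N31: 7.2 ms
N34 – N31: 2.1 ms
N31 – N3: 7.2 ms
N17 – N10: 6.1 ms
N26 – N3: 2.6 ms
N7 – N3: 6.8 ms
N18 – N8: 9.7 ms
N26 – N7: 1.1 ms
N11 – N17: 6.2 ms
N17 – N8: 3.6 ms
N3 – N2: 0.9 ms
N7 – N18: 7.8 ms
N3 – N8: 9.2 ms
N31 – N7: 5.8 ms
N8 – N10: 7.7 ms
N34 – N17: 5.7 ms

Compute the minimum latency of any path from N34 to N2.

10.2 ms

Running Dijkstra from N34:
N34: 0
N18: 1.4  (via N34)
N31: 2.1  (via N34)
N17: 5.7  (via N34)
N7: 7.9  (via N31)
N8: 8.6  (via N7)
N26: 8.9  (via N18)
N3: 9.3  (via N31)
N2: 10.2  (via N3)
Shortest route: N34 → N31 → N3 → N2 = 10.2 ms.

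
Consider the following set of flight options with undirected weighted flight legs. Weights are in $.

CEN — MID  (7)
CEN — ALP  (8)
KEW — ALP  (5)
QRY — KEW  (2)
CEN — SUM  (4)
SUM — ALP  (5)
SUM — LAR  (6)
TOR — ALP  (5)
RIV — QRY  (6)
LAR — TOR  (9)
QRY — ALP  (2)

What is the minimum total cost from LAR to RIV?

Running Dijkstra from LAR:
LAR: 0
SUM: 6  (via LAR)
TOR: 9  (via LAR)
CEN: 10  (via SUM)
ALP: 11  (via SUM)
QRY: 13  (via ALP)
KEW: 15  (via QRY)
MID: 17  (via CEN)
RIV: 19  (via QRY)
Shortest route: LAR–SUM–ALP–QRY–RIV = $19.

$19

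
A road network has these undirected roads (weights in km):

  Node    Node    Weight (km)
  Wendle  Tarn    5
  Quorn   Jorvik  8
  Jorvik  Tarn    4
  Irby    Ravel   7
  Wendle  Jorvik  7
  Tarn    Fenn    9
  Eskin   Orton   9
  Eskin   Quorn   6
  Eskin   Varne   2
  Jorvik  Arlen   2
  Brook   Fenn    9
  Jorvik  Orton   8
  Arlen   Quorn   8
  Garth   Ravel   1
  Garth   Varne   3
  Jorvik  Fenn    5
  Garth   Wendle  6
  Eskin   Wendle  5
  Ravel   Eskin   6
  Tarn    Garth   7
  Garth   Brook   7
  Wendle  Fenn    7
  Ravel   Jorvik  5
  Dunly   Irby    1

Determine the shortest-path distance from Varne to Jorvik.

9 km

Shortest distances from Varne:
Varne: 0
Eskin: 2  (via Varne)
Garth: 3  (via Varne)
Ravel: 4  (via Garth)
Wendle: 7  (via Eskin)
Quorn: 8  (via Eskin)
Jorvik: 9  (via Ravel)
Shortest route: Varne → Garth → Ravel → Jorvik = 9 km.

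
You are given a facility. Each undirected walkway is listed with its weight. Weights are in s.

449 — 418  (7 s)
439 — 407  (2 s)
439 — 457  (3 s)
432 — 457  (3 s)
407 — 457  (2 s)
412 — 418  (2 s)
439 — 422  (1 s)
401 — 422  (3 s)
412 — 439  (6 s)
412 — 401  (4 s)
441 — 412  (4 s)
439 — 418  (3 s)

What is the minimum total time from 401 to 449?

13 s

Running Dijkstra from 401:
401: 0
422: 3  (via 401)
439: 4  (via 422)
412: 4  (via 401)
418: 6  (via 412)
407: 6  (via 439)
457: 7  (via 439)
441: 8  (via 412)
432: 10  (via 457)
449: 13  (via 418)
Shortest route: 401 → 412 → 418 → 449 = 13 s.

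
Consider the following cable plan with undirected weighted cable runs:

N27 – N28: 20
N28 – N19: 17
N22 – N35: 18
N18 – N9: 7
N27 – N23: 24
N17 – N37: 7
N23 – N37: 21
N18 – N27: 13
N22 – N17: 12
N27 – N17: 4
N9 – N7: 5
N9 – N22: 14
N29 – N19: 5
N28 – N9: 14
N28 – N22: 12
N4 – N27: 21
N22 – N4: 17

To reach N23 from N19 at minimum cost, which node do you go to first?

N28

Enumerating some paths:
N19 → N28 → N22 → N17 → N37 → N23: 17+12+12+7+21 = 69
N19 → N28 → N27 → N23: 17+20+24 = 61
N19 → N28 → N22 → N17 → N27 → N23: 17+12+12+4+24 = 69
N19 → N28 → N27 → N17 → N37 → N23: 17+20+4+7+21 = 69
Cheapest is N19 → N28 → N27 → N23 at 61.
So from N19 the first move is to N28.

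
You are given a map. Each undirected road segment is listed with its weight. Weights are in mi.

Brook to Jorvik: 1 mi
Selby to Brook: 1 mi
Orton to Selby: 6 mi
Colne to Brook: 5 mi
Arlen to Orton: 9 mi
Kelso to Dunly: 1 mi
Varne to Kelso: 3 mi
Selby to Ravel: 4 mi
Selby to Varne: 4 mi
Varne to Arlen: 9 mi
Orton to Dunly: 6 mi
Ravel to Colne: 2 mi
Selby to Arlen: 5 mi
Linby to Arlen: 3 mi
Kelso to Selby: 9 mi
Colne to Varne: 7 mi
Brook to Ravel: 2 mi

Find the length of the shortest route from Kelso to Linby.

Compare a few routes:
Kelso - Selby - Arlen - Linby: 9+5+3 = 17
Kelso - Varne - Arlen - Linby: 3+9+3 = 15
Kelso - Dunly - Orton - Arlen - Linby: 1+6+9+3 = 19
The minimum is 15 mi via Kelso - Varne - Arlen - Linby.

15 mi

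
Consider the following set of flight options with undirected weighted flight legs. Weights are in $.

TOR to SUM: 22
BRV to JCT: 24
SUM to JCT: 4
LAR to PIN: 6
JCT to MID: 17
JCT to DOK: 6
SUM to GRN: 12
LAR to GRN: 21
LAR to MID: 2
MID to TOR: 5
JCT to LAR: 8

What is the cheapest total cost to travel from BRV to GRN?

$40

Candidate routes:
BRV - JCT - SUM - GRN: 24+4+12 = 40
BRV - JCT - LAR - GRN: 24+8+21 = 53
BRV - JCT - MID - LAR - GRN: 24+17+2+21 = 64
Cheapest is BRV - JCT - SUM - GRN at $40.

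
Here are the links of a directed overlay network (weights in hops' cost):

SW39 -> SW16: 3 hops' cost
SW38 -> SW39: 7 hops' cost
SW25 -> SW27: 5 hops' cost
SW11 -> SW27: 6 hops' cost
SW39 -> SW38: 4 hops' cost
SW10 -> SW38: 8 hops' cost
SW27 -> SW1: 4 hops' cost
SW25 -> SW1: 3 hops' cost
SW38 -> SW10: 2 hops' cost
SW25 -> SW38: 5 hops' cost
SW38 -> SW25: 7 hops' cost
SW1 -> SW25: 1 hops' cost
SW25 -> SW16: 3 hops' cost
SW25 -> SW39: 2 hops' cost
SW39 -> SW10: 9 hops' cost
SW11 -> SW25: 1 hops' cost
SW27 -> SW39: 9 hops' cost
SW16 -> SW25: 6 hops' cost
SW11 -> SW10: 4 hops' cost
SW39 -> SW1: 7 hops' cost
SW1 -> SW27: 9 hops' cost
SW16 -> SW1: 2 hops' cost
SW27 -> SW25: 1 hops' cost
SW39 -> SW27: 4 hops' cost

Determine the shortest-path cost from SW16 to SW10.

Enumerating some paths:
SW16 - SW1 - SW25 - SW38 - SW10: 2+1+5+2 = 10
SW16 - SW1 - SW25 - SW39 - SW38 - SW10: 2+1+2+4+2 = 11
Cheapest is SW16 - SW1 - SW25 - SW38 - SW10 at 10 hops' cost.

10 hops' cost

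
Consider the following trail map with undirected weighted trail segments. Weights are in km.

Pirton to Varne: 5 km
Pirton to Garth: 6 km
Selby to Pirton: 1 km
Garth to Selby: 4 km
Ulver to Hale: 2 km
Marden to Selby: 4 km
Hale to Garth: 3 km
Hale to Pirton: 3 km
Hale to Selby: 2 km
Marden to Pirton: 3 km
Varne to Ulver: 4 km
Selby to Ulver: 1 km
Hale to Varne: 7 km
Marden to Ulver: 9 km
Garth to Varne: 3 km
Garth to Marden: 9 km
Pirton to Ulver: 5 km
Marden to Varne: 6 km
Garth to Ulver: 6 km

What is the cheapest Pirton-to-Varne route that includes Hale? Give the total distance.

Shortest Pirton→Hale: Pirton → Hale = 3
Shortest Hale→Varne: Hale → Ulver → Varne = 6
Total via Hale: 3 + 6 = 9 km.

9 km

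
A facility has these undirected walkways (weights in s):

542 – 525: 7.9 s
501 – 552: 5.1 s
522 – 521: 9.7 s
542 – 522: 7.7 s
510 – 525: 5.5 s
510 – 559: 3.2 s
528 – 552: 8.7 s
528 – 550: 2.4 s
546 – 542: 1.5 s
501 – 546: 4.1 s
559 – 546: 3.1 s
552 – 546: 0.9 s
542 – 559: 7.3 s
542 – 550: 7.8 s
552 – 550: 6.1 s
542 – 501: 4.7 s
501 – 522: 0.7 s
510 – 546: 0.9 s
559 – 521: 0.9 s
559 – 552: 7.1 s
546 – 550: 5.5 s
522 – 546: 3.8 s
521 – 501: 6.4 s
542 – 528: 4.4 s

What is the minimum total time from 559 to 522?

6.9 s

Running Dijkstra from 559:
559: 0
521: 0.9  (via 559)
546: 3.1  (via 559)
510: 3.2  (via 559)
552: 4  (via 546)
542: 4.6  (via 546)
522: 6.9  (via 546)
Shortest route: 559 → 546 → 522 = 6.9 s.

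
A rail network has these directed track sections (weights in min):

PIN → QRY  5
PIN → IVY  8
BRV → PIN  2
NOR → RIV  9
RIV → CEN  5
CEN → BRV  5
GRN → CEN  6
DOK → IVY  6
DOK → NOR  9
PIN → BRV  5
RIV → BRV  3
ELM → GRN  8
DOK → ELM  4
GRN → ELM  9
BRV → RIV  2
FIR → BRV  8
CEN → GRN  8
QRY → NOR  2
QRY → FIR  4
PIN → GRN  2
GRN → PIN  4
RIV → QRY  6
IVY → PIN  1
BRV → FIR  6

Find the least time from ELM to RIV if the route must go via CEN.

21 min

Best ELM to CEN: ELM–GRN–CEN costing 14
Best CEN to RIV: CEN–BRV–RIV costing 7
Total via CEN: 14 + 7 = 21 min.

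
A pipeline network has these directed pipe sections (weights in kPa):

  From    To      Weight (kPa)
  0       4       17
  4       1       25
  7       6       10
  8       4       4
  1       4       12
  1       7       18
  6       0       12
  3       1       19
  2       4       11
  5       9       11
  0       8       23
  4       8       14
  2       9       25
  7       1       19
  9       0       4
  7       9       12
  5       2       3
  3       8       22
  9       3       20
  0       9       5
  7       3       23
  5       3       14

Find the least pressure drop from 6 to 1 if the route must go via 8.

Shortest 6→8: 6 → 0 → 8 = 35
Best 8 to 1: 8 → 4 → 1 costing 29
Total via 8: 35 + 29 = 64 kPa.

64 kPa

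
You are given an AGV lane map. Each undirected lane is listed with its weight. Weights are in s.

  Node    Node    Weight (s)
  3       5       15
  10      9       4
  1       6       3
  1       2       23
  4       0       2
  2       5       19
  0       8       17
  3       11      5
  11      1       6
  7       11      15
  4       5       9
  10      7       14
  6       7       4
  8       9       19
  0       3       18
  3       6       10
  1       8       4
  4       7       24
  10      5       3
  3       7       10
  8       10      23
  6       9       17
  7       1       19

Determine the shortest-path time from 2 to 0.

30 s

Shortest distances from 2:
2: 0
5: 19  (via 2)
10: 22  (via 5)
1: 23  (via 2)
6: 26  (via 1)
9: 26  (via 10)
8: 27  (via 1)
4: 28  (via 5)
11: 29  (via 1)
0: 30  (via 4)
Shortest route: 2–5–4–0 = 30 s.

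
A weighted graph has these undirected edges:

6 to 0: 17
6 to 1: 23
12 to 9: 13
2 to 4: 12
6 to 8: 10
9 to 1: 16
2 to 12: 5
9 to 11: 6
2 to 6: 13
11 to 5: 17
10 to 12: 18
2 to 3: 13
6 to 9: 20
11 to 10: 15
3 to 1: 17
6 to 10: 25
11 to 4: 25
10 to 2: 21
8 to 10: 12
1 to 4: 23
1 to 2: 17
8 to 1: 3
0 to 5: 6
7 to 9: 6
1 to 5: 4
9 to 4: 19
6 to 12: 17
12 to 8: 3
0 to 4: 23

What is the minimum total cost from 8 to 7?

Shortest distances from 8:
8: 0
1: 3  (via 8)
12: 3  (via 8)
5: 7  (via 1)
2: 8  (via 12)
6: 10  (via 8)
10: 12  (via 8)
0: 13  (via 5)
9: 16  (via 12)
3: 20  (via 1)
4: 20  (via 2)
7: 22  (via 9)
Shortest route: 8–12–9–7 = 22.

22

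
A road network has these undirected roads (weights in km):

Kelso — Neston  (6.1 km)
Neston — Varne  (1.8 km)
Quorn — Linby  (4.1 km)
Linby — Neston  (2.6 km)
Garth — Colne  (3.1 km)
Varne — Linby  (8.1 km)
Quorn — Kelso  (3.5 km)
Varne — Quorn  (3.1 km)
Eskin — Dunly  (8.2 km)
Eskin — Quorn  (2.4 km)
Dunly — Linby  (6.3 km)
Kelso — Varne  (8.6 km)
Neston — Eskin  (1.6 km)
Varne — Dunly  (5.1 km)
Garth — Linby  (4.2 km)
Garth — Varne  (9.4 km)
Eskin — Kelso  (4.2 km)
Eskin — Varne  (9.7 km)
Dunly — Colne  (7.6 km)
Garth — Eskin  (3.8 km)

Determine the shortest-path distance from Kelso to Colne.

Candidate routes:
Kelso–Quorn–Eskin–Garth–Colne: 3.5+2.4+3.8+3.1 = 12.8
Kelso–Eskin–Garth–Colne: 4.2+3.8+3.1 = 11.1
Cheapest is Kelso–Eskin–Garth–Colne at 11.1 km.

11.1 km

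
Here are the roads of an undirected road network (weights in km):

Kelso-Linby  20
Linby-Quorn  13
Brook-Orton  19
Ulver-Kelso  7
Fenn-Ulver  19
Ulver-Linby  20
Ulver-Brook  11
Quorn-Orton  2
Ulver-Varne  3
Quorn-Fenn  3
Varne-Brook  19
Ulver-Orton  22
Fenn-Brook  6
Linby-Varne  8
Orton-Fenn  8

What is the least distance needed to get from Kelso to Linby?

Running Dijkstra from Kelso:
Kelso: 0
Ulver: 7  (via Kelso)
Varne: 10  (via Ulver)
Brook: 18  (via Ulver)
Linby: 18  (via Varne)
Shortest route: Kelso–Ulver–Varne–Linby = 18 km.

18 km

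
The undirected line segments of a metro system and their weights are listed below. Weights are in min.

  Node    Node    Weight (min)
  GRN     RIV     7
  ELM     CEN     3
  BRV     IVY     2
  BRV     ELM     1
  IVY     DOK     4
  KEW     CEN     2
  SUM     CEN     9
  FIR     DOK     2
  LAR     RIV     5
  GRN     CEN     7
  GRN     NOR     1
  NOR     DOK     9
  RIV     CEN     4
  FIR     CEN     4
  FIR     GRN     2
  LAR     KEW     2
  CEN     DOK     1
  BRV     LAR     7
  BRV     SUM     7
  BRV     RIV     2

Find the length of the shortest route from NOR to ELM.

9 min

Running Dijkstra from NOR:
NOR: 0
GRN: 1  (via NOR)
FIR: 3  (via GRN)
DOK: 5  (via FIR)
CEN: 6  (via DOK)
RIV: 8  (via GRN)
KEW: 8  (via CEN)
IVY: 9  (via DOK)
ELM: 9  (via CEN)
Shortest route: NOR → GRN → FIR → DOK → CEN → ELM = 9 min.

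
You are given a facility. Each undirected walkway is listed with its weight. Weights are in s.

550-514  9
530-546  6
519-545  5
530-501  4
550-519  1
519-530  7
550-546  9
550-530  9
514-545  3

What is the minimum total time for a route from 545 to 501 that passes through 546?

25 s

Shortest 545→546: 545 → 519 → 550 → 546 = 15
Best 546 to 501: 546 → 530 → 501 costing 10
Total via 546: 15 + 10 = 25 s.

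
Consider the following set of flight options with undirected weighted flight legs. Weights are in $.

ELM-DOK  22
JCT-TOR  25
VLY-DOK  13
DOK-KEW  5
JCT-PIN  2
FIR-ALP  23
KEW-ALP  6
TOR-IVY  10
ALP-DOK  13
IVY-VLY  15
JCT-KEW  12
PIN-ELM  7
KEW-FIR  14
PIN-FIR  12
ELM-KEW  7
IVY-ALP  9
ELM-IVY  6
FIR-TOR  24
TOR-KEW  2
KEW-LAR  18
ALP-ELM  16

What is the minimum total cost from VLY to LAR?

Shortest distances from VLY:
VLY: 0
DOK: 13  (via VLY)
IVY: 15  (via VLY)
KEW: 18  (via DOK)
TOR: 20  (via KEW)
ELM: 21  (via IVY)
ALP: 24  (via IVY)
PIN: 28  (via ELM)
JCT: 30  (via KEW)
FIR: 32  (via KEW)
LAR: 36  (via KEW)
Shortest route: VLY–DOK–KEW–LAR = $36.

$36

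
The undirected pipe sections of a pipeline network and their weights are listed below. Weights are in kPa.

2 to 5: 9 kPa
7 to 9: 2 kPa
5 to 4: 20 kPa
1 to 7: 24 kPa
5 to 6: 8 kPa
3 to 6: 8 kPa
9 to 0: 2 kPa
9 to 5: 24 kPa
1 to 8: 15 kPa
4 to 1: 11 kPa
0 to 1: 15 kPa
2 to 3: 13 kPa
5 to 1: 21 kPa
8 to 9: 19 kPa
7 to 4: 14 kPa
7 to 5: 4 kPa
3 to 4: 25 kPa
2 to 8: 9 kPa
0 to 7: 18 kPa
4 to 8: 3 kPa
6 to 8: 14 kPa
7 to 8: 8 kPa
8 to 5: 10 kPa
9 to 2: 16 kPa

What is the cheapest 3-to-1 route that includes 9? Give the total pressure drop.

39 kPa

Best 3 to 9: 3 → 6 → 5 → 7 → 9 costing 22
Best 9 to 1: 9 → 0 → 1 costing 17
Total via 9: 22 + 17 = 39 kPa.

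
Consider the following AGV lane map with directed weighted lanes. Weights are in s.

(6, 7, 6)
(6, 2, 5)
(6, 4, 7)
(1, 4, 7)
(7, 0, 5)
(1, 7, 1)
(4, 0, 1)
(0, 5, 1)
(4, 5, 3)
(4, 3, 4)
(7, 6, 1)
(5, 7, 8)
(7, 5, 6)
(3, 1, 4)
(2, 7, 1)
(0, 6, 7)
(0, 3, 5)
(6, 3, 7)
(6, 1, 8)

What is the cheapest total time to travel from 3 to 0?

10 s

Compare a few routes:
3 - 1 - 7 - 0: 4+1+5 = 10
3 - 1 - 7 - 6 - 4 - 0: 4+1+1+7+1 = 14
3 - 1 - 4 - 0: 4+7+1 = 12
Cheapest is 3 - 1 - 7 - 0 at 10 s.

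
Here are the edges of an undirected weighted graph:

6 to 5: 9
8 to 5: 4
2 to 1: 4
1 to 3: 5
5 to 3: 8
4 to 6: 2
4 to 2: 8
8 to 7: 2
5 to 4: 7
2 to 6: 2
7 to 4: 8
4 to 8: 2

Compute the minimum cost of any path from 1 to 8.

Running Dijkstra from 1:
1: 0
2: 4  (via 1)
3: 5  (via 1)
6: 6  (via 2)
4: 8  (via 6)
8: 10  (via 4)
Shortest route: 1 → 2 → 6 → 4 → 8 = 10.

10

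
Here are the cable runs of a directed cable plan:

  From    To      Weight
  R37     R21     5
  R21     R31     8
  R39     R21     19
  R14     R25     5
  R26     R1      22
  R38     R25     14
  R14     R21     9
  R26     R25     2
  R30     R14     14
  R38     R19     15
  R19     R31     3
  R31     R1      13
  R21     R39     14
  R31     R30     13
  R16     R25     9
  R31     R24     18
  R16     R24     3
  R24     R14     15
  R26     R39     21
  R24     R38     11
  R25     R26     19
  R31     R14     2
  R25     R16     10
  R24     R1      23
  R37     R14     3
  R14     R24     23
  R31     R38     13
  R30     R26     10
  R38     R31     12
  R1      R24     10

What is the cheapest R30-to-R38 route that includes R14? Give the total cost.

43

Best R30 to R14: R30–R14 costing 14
Shortest R14→R38: R14–R25–R16–R24–R38 = 29
Total via R14: 14 + 29 = 43.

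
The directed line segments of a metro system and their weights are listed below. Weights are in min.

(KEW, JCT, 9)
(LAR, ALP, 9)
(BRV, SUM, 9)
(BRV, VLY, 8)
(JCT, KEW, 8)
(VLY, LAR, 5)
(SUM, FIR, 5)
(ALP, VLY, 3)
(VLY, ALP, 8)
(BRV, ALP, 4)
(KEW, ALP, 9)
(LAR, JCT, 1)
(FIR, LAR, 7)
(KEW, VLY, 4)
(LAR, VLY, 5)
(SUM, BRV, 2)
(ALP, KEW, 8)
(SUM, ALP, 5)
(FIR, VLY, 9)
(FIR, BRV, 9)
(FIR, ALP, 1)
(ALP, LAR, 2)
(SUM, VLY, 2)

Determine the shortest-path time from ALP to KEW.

Running Dijkstra from ALP:
ALP: 0
LAR: 2  (via ALP)
JCT: 3  (via LAR)
VLY: 3  (via ALP)
KEW: 8  (via ALP)
Shortest route: ALP–KEW = 8 min.

8 min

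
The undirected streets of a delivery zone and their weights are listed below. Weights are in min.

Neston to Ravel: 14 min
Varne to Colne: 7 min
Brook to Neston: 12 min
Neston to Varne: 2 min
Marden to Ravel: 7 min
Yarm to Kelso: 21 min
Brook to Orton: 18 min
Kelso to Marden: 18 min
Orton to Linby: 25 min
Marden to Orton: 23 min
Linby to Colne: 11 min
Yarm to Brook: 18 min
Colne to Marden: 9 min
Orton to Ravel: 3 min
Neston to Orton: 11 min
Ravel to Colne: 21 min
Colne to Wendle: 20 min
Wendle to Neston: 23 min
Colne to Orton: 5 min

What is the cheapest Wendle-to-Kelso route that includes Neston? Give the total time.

59 min

Shortest Wendle→Neston: Wendle–Neston = 23
Shortest Neston→Kelso: Neston–Varne–Colne–Marden–Kelso = 36
Total via Neston: 23 + 36 = 59 min.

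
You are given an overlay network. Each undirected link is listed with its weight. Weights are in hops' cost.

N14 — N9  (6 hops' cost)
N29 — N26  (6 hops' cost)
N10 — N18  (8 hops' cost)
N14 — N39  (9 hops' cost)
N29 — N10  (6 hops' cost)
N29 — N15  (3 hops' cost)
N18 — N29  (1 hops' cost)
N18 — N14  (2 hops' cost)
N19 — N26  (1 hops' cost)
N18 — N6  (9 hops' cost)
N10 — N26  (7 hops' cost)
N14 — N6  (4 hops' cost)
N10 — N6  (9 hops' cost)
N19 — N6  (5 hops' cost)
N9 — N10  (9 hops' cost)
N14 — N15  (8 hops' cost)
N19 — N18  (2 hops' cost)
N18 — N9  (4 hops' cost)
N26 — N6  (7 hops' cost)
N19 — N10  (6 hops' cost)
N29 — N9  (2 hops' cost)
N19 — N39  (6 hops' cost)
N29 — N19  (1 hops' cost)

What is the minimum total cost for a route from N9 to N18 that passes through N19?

Shortest N9→N19: N9 → N29 → N19 = 3
Shortest N19→N18: N19 → N18 = 2
Total via N19: 3 + 2 = 5 hops' cost.

5 hops' cost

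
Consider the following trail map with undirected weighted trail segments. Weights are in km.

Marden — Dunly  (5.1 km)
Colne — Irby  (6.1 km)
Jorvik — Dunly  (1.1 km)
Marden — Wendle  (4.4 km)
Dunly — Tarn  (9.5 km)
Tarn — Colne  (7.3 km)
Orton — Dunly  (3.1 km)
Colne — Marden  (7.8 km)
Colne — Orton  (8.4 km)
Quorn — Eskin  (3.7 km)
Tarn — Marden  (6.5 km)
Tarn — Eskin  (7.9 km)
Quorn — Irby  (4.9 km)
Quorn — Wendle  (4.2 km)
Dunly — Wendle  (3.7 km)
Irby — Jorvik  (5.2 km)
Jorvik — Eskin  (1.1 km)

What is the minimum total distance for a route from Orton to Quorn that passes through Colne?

Shortest Orton→Colne: Orton–Colne = 8.4
Shortest Colne→Quorn: Colne–Irby–Quorn = 11
Total via Colne: 8.4 + 11 = 19.4 km.

19.4 km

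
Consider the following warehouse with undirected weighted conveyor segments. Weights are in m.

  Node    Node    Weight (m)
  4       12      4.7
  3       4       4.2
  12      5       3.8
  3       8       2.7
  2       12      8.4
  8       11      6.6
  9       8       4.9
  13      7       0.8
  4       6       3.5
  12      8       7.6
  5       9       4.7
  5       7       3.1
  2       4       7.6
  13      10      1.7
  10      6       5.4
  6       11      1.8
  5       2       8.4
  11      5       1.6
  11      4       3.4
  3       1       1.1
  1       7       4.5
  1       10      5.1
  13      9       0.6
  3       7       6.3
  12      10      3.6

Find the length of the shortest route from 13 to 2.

Compare a few routes:
13 - 7 - 5 - 2: 0.8+3.1+8.4 = 12.3
13 - 9 - 5 - 2: 0.6+4.7+8.4 = 13.7
The minimum is 12.3 m via 13 - 7 - 5 - 2.

12.3 m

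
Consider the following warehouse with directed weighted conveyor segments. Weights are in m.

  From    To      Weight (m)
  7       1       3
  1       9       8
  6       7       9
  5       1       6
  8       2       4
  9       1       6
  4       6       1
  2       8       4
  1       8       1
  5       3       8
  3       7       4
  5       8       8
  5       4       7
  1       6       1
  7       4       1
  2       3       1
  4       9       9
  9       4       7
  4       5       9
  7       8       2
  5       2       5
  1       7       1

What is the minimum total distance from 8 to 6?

Running Dijkstra from 8:
8: 0
2: 4  (via 8)
3: 5  (via 2)
7: 9  (via 3)
4: 10  (via 7)
6: 11  (via 4)
Shortest route: 8 → 2 → 3 → 7 → 4 → 6 = 11 m.

11 m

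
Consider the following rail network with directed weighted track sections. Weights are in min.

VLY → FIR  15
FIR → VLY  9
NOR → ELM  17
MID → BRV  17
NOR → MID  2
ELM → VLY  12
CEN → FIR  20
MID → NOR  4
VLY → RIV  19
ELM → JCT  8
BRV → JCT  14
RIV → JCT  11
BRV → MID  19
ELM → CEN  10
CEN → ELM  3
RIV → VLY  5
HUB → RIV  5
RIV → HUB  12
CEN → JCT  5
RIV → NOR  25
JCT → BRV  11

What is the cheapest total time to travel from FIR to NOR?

53 min

Running Dijkstra from FIR:
FIR: 0
VLY: 9  (via FIR)
RIV: 28  (via VLY)
JCT: 39  (via RIV)
HUB: 40  (via RIV)
BRV: 50  (via JCT)
NOR: 53  (via RIV)
Shortest route: FIR → VLY → RIV → NOR = 53 min.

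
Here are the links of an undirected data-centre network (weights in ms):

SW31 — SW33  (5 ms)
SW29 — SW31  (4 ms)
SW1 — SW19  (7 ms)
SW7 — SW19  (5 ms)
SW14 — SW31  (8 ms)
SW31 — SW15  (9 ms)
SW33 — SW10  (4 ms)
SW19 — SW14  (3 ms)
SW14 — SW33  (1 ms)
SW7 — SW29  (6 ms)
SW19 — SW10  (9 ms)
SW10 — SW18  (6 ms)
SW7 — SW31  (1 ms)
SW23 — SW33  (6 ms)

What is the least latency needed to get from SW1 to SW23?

Compare a few routes:
SW1–SW19–SW7–SW31–SW14–SW33–SW23: 7+5+1+8+1+6 = 28
SW1–SW19–SW14–SW33–SW23: 7+3+1+6 = 17
SW1–SW19–SW10–SW33–SW23: 7+9+4+6 = 26
SW1–SW19–SW7–SW31–SW33–SW23: 7+5+1+5+6 = 24
The minimum is 17 ms via SW1–SW19–SW14–SW33–SW23.

17 ms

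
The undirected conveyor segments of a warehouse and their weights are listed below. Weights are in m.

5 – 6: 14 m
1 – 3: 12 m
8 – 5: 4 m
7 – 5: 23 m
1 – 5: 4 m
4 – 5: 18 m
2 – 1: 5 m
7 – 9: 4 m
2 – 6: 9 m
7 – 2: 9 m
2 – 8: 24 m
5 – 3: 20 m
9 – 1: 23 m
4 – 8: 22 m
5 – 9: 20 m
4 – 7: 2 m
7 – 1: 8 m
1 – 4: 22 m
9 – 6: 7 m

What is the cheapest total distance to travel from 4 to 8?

Enumerating some paths:
4–7–1–5–8: 2+8+4+4 = 18
4–8: 22 = 22
4–5–8: 18+4 = 22
4–7–2–1–5–8: 2+9+5+4+4 = 24
Cheapest is 4–7–1–5–8 at 18 m.

18 m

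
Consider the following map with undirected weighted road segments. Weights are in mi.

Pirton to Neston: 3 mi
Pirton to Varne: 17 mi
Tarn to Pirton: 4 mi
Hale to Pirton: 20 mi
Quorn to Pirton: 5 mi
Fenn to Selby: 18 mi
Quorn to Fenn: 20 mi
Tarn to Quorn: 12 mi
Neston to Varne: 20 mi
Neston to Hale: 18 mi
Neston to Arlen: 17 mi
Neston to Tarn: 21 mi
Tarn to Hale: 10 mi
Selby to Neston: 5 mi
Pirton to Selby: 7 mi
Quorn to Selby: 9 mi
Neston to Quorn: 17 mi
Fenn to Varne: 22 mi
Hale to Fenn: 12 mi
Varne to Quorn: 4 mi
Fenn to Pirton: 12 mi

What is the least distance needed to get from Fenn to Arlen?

Enumerating some paths:
Fenn → Pirton → Selby → Neston → Arlen: 12+7+5+17 = 41
Fenn → Quorn → Pirton → Neston → Arlen: 20+5+3+17 = 45
Fenn → Pirton → Neston → Arlen: 12+3+17 = 32
Fenn → Selby → Neston → Arlen: 18+5+17 = 40
Cheapest is Fenn → Pirton → Neston → Arlen at 32 mi.

32 mi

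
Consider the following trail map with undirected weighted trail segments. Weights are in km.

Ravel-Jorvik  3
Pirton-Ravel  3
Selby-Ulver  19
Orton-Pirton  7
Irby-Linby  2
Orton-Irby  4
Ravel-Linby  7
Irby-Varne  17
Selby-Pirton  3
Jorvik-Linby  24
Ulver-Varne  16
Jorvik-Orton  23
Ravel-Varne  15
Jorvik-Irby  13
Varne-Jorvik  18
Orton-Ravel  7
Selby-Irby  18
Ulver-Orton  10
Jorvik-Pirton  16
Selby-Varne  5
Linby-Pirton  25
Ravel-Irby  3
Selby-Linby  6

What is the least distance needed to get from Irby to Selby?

Shortest distances from Irby:
Irby: 0
Linby: 2  (via Irby)
Ravel: 3  (via Irby)
Orton: 4  (via Irby)
Jorvik: 6  (via Ravel)
Pirton: 6  (via Ravel)
Selby: 8  (via Linby)
Shortest route: Irby–Linby–Selby = 8 km.

8 km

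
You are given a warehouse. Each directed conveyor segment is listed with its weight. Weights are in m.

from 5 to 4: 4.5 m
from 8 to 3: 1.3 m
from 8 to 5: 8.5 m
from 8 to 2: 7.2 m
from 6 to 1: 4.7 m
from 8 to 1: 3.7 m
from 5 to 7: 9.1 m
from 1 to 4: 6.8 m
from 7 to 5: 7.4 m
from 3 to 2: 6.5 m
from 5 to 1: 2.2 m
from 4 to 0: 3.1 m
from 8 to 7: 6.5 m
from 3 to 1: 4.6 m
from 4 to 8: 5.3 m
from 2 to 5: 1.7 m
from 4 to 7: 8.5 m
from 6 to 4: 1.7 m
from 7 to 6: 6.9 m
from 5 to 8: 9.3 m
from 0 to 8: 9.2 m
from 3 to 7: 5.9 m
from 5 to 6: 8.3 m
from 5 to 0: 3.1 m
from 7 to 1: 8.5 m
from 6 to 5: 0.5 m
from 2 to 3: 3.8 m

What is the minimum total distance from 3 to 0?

Shortest distances from 3:
3: 0
1: 4.6  (via 3)
7: 5.9  (via 3)
2: 6.5  (via 3)
5: 8.2  (via 2)
0: 11.3  (via 5)
Shortest route: 3–2–5–0 = 11.3 m.

11.3 m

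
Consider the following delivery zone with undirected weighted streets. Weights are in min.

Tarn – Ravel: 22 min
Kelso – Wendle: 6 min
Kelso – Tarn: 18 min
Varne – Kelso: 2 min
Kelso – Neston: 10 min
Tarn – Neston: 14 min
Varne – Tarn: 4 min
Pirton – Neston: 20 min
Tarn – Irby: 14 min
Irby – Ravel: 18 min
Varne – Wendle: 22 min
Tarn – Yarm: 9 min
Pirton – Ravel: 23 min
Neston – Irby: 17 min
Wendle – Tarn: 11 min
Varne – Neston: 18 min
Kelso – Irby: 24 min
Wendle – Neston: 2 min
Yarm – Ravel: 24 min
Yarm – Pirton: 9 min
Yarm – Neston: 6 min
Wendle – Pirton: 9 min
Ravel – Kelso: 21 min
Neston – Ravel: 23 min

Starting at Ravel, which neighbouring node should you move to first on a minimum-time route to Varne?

Kelso

Compare a few routes:
Ravel → Kelso → Varne: 21+2 = 23
Ravel → Tarn → Varne: 22+4 = 26
Cheapest is Ravel → Kelso → Varne at 23 min.
So from Ravel the first move is to Kelso.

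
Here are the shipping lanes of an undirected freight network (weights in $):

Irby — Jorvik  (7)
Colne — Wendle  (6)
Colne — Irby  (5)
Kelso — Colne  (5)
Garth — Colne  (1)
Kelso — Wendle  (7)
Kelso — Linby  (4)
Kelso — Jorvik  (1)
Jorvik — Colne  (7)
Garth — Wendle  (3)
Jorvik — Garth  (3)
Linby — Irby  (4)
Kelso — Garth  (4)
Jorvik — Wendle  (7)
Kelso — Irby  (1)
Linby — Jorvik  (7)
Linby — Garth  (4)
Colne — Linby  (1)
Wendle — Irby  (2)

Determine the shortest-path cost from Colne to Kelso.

$5

Enumerating some paths:
Colne–Linby–Irby–Kelso: 1+4+1 = 6
Colne–Garth–Wendle–Irby–Kelso: 1+3+2+1 = 7
Colne–Kelso: 5 = 5
Colne–Irby–Kelso: 5+1 = 6
The minimum is $5 via Colne–Kelso.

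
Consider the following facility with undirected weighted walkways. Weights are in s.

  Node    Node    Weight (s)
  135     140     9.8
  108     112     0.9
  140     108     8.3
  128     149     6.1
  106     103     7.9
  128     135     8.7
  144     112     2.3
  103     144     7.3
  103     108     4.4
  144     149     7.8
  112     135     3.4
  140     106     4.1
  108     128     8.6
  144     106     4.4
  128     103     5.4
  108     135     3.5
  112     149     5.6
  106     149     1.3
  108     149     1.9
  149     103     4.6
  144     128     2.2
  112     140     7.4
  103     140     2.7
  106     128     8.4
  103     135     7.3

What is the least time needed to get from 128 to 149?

Running Dijkstra from 128:
128: 0
144: 2.2  (via 128)
112: 4.5  (via 144)
103: 5.4  (via 128)
108: 5.4  (via 112)
149: 6.1  (via 128)
Shortest route: 128–149 = 6.1 s.

6.1 s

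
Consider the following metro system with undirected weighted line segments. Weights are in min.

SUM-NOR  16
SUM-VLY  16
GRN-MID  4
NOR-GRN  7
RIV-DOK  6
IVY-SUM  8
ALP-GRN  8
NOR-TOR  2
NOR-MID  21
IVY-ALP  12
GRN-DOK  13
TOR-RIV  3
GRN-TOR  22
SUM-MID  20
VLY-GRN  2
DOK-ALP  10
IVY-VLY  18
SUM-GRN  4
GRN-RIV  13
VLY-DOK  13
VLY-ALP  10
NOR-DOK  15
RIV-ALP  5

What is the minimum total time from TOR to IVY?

20 min

Compare a few routes:
TOR - NOR - SUM - IVY: 2+16+8 = 26
TOR - RIV - ALP - GRN - SUM - IVY: 3+5+8+4+8 = 28
TOR - NOR - GRN - SUM - IVY: 2+7+4+8 = 21
TOR - RIV - ALP - IVY: 3+5+12 = 20
Cheapest is TOR - RIV - ALP - IVY at 20 min.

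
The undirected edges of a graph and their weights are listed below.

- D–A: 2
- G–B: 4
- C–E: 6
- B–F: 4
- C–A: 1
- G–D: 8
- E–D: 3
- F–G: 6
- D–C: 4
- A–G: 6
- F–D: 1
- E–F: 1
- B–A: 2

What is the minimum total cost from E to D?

Settle nodes by increasing distance from E:
E: 0
F: 1  (via E)
D: 2  (via F)
Shortest route: E–F–D = 2.

2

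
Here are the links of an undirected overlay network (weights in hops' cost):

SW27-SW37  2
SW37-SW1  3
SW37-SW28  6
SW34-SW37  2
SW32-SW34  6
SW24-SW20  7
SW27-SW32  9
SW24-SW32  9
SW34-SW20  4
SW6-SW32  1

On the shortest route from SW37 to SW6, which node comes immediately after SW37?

SW34

Candidate routes:
SW37 - SW34 - SW32 - SW6: 2+6+1 = 9
SW37 - SW27 - SW32 - SW6: 2+9+1 = 12
Cheapest is SW37 - SW34 - SW32 - SW6 at 9 hops' cost.
So from SW37 the first move is to SW34.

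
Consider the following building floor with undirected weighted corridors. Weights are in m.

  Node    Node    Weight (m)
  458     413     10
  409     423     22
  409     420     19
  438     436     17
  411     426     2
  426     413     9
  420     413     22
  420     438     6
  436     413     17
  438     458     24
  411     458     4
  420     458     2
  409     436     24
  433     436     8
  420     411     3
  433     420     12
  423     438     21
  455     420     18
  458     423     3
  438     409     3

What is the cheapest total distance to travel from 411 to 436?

23 m

Candidate routes:
411 - 458 - 420 - 433 - 436: 4+2+12+8 = 26
411 - 426 - 413 - 436: 2+9+17 = 28
411 - 420 - 438 - 436: 3+6+17 = 26
411 - 420 - 433 - 436: 3+12+8 = 23
The minimum is 23 m via 411 - 420 - 433 - 436.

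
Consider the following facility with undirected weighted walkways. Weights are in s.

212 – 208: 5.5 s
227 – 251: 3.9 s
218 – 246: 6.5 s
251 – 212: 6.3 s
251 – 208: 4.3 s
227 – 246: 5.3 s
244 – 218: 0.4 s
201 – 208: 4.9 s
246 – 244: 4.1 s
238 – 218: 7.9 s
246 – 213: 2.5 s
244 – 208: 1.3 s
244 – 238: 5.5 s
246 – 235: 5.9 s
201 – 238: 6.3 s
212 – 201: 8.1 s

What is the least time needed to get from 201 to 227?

Settle nodes by increasing distance from 201:
201: 0
208: 4.9  (via 201)
244: 6.2  (via 208)
238: 6.3  (via 201)
218: 6.6  (via 244)
212: 8.1  (via 201)
251: 9.2  (via 208)
246: 10.3  (via 244)
213: 12.8  (via 246)
227: 13.1  (via 251)
Shortest route: 201–208–251–227 = 13.1 s.

13.1 s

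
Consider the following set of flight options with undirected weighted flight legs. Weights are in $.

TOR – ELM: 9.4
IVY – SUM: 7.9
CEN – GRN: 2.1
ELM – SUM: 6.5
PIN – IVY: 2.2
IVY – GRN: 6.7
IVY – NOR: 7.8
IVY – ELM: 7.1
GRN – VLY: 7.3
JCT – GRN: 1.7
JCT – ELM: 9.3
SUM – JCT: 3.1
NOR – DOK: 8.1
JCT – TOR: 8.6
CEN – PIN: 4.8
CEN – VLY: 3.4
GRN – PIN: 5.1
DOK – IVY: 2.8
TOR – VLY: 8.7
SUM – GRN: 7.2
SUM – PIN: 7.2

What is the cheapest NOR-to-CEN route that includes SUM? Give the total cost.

$22.6

Shortest NOR→SUM: NOR–IVY–SUM = 15.7
Best SUM to CEN: SUM–JCT–GRN–CEN costing 6.9
Total via SUM: 15.7 + 6.9 = $22.6.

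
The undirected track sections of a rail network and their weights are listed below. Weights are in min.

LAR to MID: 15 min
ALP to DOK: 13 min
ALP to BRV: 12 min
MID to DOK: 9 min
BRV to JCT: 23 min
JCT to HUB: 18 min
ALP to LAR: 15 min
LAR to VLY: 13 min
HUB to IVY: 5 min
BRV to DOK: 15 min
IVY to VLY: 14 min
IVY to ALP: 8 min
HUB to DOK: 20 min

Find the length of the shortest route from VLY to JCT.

37 min

Enumerating some paths:
VLY–IVY–HUB–JCT: 14+5+18 = 37
VLY–IVY–ALP–BRV–JCT: 14+8+12+23 = 57
VLY–LAR–ALP–BRV–JCT: 13+15+12+23 = 63
VLY–LAR–ALP–IVY–HUB–JCT: 13+15+8+5+18 = 59
Cheapest is VLY–IVY–HUB–JCT at 37 min.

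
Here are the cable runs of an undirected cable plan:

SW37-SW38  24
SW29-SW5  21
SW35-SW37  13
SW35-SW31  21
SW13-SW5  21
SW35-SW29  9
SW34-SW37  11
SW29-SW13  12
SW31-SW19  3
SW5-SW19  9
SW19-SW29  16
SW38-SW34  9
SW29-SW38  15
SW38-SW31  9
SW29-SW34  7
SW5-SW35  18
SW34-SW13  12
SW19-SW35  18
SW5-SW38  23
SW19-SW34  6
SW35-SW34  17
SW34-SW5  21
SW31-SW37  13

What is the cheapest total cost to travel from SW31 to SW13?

Shortest distances from SW31:
SW31: 0
SW19: 3  (via SW31)
SW38: 9  (via SW31)
SW34: 9  (via SW19)
SW5: 12  (via SW19)
SW37: 13  (via SW31)
SW29: 16  (via SW34)
SW35: 21  (via SW31)
SW13: 21  (via SW34)
Shortest route: SW31–SW19–SW34–SW13 = 21.

21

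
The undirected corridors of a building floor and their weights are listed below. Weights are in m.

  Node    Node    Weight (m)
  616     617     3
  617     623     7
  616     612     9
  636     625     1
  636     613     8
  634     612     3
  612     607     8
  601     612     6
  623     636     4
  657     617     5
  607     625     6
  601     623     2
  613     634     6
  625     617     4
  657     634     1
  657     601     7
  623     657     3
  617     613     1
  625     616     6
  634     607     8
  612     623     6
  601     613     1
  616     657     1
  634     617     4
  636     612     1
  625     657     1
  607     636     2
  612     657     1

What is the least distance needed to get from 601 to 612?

6 m

Settle nodes by increasing distance from 601:
601: 0
613: 1  (via 601)
617: 2  (via 613)
623: 2  (via 601)
657: 5  (via 623)
616: 5  (via 617)
636: 6  (via 623)
625: 6  (via 617)
634: 6  (via 617)
612: 6  (via 601)
Shortest route: 601–612 = 6 m.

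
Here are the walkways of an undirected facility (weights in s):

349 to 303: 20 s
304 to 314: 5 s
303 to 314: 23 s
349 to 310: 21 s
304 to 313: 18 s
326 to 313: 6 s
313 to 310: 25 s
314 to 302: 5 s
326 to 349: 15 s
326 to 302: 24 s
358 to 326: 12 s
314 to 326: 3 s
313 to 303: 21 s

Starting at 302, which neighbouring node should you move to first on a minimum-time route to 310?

314

Compare a few routes:
302 - 314 - 326 - 349 - 310: 5+3+15+21 = 44
302 - 314 - 326 - 313 - 310: 5+3+6+25 = 39
The minimum is 39 s via 302 - 314 - 326 - 313 - 310.
So from 302 the first move is to 314.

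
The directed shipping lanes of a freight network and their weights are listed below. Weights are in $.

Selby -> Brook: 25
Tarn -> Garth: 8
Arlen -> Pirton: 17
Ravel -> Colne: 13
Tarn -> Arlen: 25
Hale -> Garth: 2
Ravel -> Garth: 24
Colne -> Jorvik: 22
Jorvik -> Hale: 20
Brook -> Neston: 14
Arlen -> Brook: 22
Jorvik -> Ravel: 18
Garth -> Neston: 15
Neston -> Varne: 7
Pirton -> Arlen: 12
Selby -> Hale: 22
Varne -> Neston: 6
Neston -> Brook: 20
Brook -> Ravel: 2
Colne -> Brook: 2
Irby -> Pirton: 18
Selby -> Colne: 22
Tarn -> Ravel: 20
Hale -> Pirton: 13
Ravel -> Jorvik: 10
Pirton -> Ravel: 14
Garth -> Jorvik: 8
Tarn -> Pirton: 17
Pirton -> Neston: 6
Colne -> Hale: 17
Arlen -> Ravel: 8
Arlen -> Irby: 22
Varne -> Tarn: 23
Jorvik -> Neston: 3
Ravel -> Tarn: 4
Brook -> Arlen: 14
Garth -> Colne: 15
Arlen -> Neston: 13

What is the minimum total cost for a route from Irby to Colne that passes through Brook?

Shortest Irby→Brook: Irby → Pirton → Neston → Brook = 44
Best Brook to Colne: Brook → Ravel → Colne costing 15
Total via Brook: 44 + 15 = $59.

$59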